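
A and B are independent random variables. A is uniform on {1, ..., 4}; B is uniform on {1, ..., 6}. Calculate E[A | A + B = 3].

3/2

Outcomes with A + B = 3: (1,2), (2,1), each with probability 1/24.
E[A | A + B = 3] = (1 + 2) / 2 = 3/2.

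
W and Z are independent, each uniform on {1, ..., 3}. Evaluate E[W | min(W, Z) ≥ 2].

Outcomes with min(W, Z) ≥ 2: (2,2), (2,3), (3,2), (3,3), each with probability 1/9.
E[W | min(W, Z) ≥ 2] = (2 + 2 + 3 + 3) / 4 = 5/2.

5/2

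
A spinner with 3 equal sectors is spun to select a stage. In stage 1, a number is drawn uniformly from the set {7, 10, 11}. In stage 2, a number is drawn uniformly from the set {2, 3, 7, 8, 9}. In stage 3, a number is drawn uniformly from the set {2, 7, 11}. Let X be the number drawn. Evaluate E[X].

109/15

E[X | stage 1] = (7+10+11)/3 = 28/3.
E[X | stage 2] = (2+3+7+8+9)/5 = 29/5.
E[X | stage 3] = (2+7+11)/3 = 20/3.
E[X] = (1/3)·(28/3) + (1/3)·(29/5) + (1/3)·(20/3) = 109/15.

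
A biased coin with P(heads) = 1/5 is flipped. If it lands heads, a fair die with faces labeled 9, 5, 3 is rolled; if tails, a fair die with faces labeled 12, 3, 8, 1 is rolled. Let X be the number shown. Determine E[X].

E[X | heads] = (9+5+3)/3 = 17/3.
E[X | tails] = (12+3+8+1)/4 = 6.
E[X] = (1/5)·(17/3) + (4/5)·(6) = 89/15.

89/15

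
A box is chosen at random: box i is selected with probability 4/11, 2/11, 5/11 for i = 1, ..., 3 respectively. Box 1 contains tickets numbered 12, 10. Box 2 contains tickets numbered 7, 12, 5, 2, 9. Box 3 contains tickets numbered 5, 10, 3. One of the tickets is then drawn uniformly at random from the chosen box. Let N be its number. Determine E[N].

E[N | box 1] = (12+10)/2 = 11.
E[N | box 2] = (7+12+5+2+9)/5 = 7.
E[N | box 3] = (5+10+3)/3 = 6.
By the law of total expectation,
E[N] = (4/11)·(11) + (2/11)·(7) + (5/11)·(6) = 8.

8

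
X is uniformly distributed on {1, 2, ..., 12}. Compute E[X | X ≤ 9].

Given X ≤ 9, X is equally likely to be any of {1, 2, 3, 4, 5, 6, 7, 8, 9}.
E[X | X ≤ 9] = (1 + 2 + 3 + 4 + 5 + 6 + 7 + 8 + 9) / 9 = 5.

5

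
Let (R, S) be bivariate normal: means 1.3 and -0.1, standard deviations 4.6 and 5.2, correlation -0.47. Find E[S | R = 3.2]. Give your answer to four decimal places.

For a bivariate normal, E[S | R=x] = μ_S + ρ·(σ_S/σ_R)·(x − μ_R).
E[S | R=3.2] = -0.1 + (-0.47)·(5.2/4.6)·(3.2 − (1.3)) = -0.1 + (-0.5313)·(1.9) = -1.1095.

-1.1095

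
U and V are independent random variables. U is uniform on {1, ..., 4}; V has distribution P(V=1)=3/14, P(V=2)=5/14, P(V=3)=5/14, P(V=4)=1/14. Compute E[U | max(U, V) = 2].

P(max(U, V) = 2) = 13/56.
Summing U·P(x,y) over outcomes with max(U, V) = 2 gives 3/8.
E[U | max(U, V) = 2] = (3/8) / (13/56) = 21/13.

21/13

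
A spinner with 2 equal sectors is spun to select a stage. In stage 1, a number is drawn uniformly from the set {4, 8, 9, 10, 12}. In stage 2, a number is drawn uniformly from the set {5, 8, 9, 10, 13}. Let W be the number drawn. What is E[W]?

44/5

E[W | stage 1] = (4+8+9+10+12)/5 = 43/5.
E[W | stage 2] = (5+8+9+10+13)/5 = 9.
E[W] = (1/2)·(43/5) + (1/2)·(9) = 44/5.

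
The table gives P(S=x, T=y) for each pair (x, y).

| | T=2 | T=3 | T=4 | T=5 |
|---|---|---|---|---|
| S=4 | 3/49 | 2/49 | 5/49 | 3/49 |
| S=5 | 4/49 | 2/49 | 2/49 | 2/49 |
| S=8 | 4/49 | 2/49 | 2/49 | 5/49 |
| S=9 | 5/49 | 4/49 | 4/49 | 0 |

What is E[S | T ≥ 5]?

31/5

P(T ≥ 5) = 10/49.
Σ S·P over the event = 4·(3/49) + 5·(2/49) + 8·(5/49) = 62/49.
E[S | T ≥ 5] = (62/49) / (10/49) = 31/5.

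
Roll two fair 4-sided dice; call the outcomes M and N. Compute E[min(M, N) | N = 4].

5/2

Outcomes with N = 4: (1,4), (2,4), (3,4), (4,4), each with probability 1/16.
E[min(M, N) | N = 4] = (1 + 2 + 3 + 4) / 4 = 5/2.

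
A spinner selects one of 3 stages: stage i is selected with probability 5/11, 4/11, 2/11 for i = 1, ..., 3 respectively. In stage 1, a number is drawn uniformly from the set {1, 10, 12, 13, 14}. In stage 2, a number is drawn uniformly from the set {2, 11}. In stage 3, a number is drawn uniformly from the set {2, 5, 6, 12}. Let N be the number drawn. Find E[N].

177/22

E[N | stage 1] = (1+10+12+13+14)/5 = 10.
E[N | stage 2] = (2+11)/2 = 13/2.
E[N | stage 3] = (2+5+6+12)/4 = 25/4.
By the law of total expectation,
E[N] = (5/11)·(10) + (4/11)·(13/2) + (2/11)·(25/4) = 177/22.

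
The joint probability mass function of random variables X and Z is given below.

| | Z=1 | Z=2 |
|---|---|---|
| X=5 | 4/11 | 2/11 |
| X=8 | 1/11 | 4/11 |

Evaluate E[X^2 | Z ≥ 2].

P(Z ≥ 2) = 6/11.
Σ X^2·P over the event = 25·(2/11) + 64·(4/11) = 306/11.
E[X^2 | Z ≥ 2] = (306/11) / (6/11) = 51.

51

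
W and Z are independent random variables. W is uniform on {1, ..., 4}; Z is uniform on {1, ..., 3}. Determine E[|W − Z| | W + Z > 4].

P(W + Z > 4) = 1/2.
Summing |W−Z|·P(x,y) over outcomes with W + Z > 4 gives 2/3.
E[|W − Z| | W + Z > 4] = (2/3) / (1/2) = 4/3.

4/3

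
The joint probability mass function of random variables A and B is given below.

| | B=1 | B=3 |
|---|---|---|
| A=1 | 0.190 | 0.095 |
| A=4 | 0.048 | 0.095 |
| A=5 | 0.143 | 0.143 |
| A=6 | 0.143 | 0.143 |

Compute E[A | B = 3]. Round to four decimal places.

4.3025

P(B = 3) = 0.476.
Σ A·P over the event = 1·(0.095) + 4·(0.095) + 5·(0.143) + 6·(0.143) = 2.048.
E[A | B = 3] = (2.048) / (0.476) = 4.3025.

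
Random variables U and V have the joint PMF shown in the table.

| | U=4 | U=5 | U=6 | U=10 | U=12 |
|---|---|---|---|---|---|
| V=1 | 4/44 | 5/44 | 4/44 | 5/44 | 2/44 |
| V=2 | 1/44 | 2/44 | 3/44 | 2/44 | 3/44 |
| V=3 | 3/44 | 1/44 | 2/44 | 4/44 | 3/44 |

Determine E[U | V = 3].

105/13

P(V = 3) = 13/44.
Σ U·P over the event = 4·(3/44) + 5·(1/44) + 6·(2/44) + 10·(4/44) + 12·(3/44) = 105/44.
E[U | V = 3] = (105/44) / (13/44) = 105/13.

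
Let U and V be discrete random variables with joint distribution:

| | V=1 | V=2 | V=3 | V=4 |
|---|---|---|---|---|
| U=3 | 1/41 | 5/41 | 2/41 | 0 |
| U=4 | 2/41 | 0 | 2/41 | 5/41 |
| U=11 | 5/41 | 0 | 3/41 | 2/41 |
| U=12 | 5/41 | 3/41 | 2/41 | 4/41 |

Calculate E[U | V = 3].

71/9

P(V = 3) = 9/41.
Σ U·P over the event = 3·(2/41) + 4·(2/41) + 11·(3/41) + 12·(2/41) = 71/41.
E[U | V = 3] = (71/41) / (9/41) = 71/9.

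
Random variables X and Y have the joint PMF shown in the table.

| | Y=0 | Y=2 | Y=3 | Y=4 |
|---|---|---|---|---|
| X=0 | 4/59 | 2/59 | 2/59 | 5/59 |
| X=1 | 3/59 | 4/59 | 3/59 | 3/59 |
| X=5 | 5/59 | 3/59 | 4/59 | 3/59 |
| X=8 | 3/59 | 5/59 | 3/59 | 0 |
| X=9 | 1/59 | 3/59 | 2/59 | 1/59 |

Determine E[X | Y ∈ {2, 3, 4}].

178/43

P(Y ∈ {2, 3, 4}) = 43/59.
Summing X·P(X=x,Y=y) over the conditioning event gives 178/59.
E[X | Y ∈ {2, 3, 4}] = (178/59) / (43/59) = 178/43.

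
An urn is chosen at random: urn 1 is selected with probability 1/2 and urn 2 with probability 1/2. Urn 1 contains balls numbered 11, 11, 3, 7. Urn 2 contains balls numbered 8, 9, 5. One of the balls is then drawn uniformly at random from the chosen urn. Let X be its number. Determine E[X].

E[X | urn 1] = (11+11+3+7)/4 = 8.
E[X | urn 2] = (8+9+5)/3 = 22/3.
E[X] = (1/2)·(8) + (1/2)·(22/3) = 23/3.

23/3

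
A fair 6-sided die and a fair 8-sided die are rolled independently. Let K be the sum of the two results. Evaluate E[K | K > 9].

34/3

P(K > 9) = 5/16.
Σ over the event: 10·5/48 + 11·1/12 + 12·1/16 + 13·1/24 + 14·1/48 = 85/24.
E[K | K > 9] = (85/24) / (5/16) = 34/3.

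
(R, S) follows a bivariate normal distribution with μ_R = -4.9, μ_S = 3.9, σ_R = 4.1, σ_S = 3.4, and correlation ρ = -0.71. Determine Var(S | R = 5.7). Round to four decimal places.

5.7326

The conditional variance in a bivariate normal is σ_S²(1 − ρ²), independent of x.
Var(S | R=5.7) = (3.4)²·(1 − (-0.71)²) = 11.56·0.4959 = 5.7326.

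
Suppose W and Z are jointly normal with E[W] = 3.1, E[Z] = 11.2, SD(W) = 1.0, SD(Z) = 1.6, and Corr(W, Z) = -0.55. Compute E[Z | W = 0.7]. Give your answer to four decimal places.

13.3120

The regression of Z on W has slope ρ·σ_Z/σ_W and passes through (μ_W, μ_Z).
E[Z | W=0.7] = 11.2 + (-0.55)·(1.6/1.0)·(0.7 − (3.1)) = 11.2 + (-0.88)·(-2.4) = 13.3120.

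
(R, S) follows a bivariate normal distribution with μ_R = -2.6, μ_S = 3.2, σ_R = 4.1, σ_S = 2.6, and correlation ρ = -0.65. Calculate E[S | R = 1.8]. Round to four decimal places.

1.3863

E[S | R=x] = μ_S + ρ(σ_S/σ_R)(x − μ_R) for jointly normal variables.
E[S | R=1.8] = 3.2 + (-0.65)·(2.6/4.1)·(1.8 − (-2.6)) = 3.2 + (-0.4122)·(4.4) = 1.3863.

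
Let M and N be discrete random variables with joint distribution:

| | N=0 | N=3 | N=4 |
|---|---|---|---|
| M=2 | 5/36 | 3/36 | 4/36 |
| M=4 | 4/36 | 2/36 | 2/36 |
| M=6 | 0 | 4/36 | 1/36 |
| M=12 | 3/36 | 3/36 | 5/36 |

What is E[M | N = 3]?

37/6

P(N = 3) = 1/3.
Σ M·P over the event = 2·(3/36) + 4·(2/36) + 6·(4/36) + 12·(3/36) = 37/18.
E[M | N = 3] = (37/18) / (1/3) = 37/6.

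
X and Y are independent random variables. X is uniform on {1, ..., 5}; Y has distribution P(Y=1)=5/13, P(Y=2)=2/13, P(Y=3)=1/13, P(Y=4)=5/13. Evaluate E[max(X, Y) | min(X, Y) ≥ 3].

77/18

P(min(X, Y) ≥ 3) = 18/65.
Summing max(X,Y)·P(x,y) over outcomes with min(X, Y) ≥ 3 gives 77/65.
E[max(X, Y) | min(X, Y) ≥ 3] = (77/65) / (18/65) = 77/18.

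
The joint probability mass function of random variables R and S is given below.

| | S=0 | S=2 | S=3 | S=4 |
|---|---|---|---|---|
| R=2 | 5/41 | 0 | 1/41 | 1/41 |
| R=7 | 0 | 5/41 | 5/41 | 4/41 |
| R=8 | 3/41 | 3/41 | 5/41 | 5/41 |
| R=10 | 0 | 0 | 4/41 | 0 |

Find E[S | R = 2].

1

P(R = 2) = 7/41.
Σ S·P over the event = 0·(5/41) + 3·(1/41) + 4·(1/41) = 7/41.
E[S | R = 2] = (7/41) / (7/41) = 1.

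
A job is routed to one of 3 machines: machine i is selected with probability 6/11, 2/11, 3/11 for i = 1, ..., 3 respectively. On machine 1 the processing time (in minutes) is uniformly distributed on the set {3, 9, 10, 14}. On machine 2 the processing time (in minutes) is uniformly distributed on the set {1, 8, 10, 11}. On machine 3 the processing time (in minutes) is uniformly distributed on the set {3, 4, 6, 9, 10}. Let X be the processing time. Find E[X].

E[X | machine 1] = (3+9+10+14)/4 = 9.
E[X | machine 2] = (1+8+10+11)/4 = 15/2.
E[X | machine 3] = (3+4+6+9+10)/5 = 32/5.
E[X] = (6/11)·(9) + (2/11)·(15/2) + (3/11)·(32/5) = 441/55.

441/55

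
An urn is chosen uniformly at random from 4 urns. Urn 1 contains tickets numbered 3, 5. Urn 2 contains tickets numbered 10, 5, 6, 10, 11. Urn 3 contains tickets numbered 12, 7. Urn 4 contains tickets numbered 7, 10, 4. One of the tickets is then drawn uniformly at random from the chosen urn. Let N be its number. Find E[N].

289/40

E[N | urn 1] = (3+5)/2 = 4.
E[N | urn 2] = (10+5+6+10+11)/5 = 42/5.
E[N | urn 3] = (12+7)/2 = 19/2.
E[N | urn 4] = (7+10+4)/3 = 7.
By the law of total expectation,
E[N] = (1/4)·(4) + (1/4)·(42/5) + (1/4)·(19/2) + (1/4)·(7) = 289/40.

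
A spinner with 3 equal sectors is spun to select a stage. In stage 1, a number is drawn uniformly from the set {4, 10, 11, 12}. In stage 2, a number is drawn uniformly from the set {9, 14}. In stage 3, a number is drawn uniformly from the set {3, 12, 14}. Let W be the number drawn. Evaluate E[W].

E[W | stage 1] = (4+10+11+12)/4 = 37/4.
E[W | stage 2] = (9+14)/2 = 23/2.
E[W | stage 3] = (3+12+14)/3 = 29/3.
By the law of total expectation,
E[W] = (1/3)·(37/4) + (1/3)·(23/2) + (1/3)·(29/3) = 365/36.

365/36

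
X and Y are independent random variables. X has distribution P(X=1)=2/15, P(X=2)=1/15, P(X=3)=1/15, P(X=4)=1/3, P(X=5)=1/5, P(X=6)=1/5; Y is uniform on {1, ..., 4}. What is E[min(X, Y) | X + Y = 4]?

5/4

P(X + Y = 4) = 1/15.
Summing min(X,Y)·P(x,y) over outcomes with X + Y = 4 gives 1/12.
E[min(X, Y) | X + Y = 4] = (1/12) / (1/15) = 5/4.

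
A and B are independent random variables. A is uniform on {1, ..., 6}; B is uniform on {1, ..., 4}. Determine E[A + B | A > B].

P(A > B) = 7/12.
Summing (A+B)·P(x,y) over outcomes with A > B gives 47/12.
E[A + B | A > B] = (47/12) / (7/12) = 47/7.

47/7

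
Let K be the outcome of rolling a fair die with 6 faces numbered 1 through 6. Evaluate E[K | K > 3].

5

Given K > 3, K is equally likely to be any of {4, 5, 6}.
E[K | K > 3] = (4 + 5 + 6) / 3 = 5.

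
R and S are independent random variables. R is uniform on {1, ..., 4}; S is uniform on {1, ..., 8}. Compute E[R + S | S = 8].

21/2

Outcomes with S = 8: (1,8), (2,8), (3,8), (4,8), each with probability 1/32.
E[R + S | S = 8] = (9 + 10 + 11 + 12) / 4 = 21/2.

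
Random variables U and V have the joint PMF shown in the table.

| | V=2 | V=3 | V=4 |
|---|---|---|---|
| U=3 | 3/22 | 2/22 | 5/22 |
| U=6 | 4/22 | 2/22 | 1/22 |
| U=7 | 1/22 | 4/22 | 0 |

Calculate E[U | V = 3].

P(V = 3) = 4/11.
Summing U·P(U=x,V=y) over the conditioning event gives 23/11.
E[U | V = 3] = (23/11) / (4/11) = 23/4.

23/4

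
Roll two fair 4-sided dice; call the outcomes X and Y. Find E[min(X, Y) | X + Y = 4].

4/3

Outcomes with X + Y = 4: (1,3), (2,2), (3,1), each with probability 1/16.
E[min(X, Y) | X + Y = 4] = (1 + 2 + 1) / 3 = 4/3.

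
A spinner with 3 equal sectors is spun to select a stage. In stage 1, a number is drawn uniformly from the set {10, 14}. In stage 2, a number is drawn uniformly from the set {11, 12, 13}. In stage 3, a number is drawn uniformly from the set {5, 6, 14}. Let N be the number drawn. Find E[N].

E[N | stage 1] = (10+14)/2 = 12.
E[N | stage 2] = (11+12+13)/3 = 12.
E[N | stage 3] = (5+6+14)/3 = 25/3.
By the law of total expectation,
E[N] = (1/3)·(12) + (1/3)·(12) + (1/3)·(25/3) = 97/9.

97/9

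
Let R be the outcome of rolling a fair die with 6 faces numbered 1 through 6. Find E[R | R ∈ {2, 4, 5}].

11/3

P(R ∈ {2, 4, 5}) = 1/2.
Σ over the event: 2·1/6 + 4·1/6 + 5·1/6 = 11/6.
E[R | R ∈ {2, 4, 5}] = (11/6) / (1/2) = 11/3.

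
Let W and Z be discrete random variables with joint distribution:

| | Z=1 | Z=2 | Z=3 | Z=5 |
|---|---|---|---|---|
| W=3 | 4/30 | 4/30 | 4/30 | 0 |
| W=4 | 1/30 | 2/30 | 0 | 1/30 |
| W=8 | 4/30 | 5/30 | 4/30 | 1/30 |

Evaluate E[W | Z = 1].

P(Z = 1) = 3/10.
Σ W·P over the event = 3·(4/30) + 4·(1/30) + 8·(4/30) = 8/5.
E[W | Z = 1] = (8/5) / (3/10) = 16/3.

16/3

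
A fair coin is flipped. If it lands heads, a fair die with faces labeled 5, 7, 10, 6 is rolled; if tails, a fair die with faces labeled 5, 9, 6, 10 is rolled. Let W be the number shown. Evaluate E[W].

29/4

E[W | heads] = (5+7+10+6)/4 = 7.
E[W | tails] = (5+9+6+10)/4 = 15/2.
By the law of total expectation,
E[W] = (1/2)·(7) + (1/2)·(15/2) = 29/4.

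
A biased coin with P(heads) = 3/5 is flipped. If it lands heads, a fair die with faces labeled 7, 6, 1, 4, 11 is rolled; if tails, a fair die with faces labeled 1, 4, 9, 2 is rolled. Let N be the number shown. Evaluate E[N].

127/25

E[N | heads] = (7+6+1+4+11)/5 = 29/5.
E[N | tails] = (1+4+9+2)/4 = 4.
By the law of total expectation,
E[N] = (3/5)·(29/5) + (2/5)·(4) = 127/25.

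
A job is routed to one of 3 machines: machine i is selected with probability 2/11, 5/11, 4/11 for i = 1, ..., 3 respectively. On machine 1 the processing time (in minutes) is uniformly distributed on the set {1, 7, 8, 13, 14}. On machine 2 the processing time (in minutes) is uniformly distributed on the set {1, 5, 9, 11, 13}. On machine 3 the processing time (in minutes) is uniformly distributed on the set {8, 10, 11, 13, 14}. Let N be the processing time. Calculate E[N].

101/11

E[N | machine 1] = (1+7+8+13+14)/5 = 43/5.
E[N | machine 2] = (1+5+9+11+13)/5 = 39/5.
E[N | machine 3] = (8+10+11+13+14)/5 = 56/5.
By the law of total expectation,
E[N] = (2/11)·(43/5) + (5/11)·(39/5) + (4/11)·(56/5) = 101/11.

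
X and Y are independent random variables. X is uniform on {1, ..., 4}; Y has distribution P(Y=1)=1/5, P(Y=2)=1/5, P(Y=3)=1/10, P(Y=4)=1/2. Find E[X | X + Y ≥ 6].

P(X + Y ≥ 6) = 19/40.
Summing X·P(x,y) over outcomes with X + Y ≥ 6 gives 3/2.
E[X | X + Y ≥ 6] = (3/2) / (19/40) = 60/19.

60/19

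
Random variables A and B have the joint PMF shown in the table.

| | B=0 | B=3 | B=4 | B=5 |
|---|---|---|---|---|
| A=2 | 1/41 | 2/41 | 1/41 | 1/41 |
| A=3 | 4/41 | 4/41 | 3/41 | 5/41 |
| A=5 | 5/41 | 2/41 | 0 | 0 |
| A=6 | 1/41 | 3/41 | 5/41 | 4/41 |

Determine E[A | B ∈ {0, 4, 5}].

127/30

P(B ∈ {0, 4, 5}) = 30/41.
Summing A·P(A=x,B=y) over the conditioning event gives 127/41.
E[A | B ∈ {0, 4, 5}] = (127/41) / (30/41) = 127/30.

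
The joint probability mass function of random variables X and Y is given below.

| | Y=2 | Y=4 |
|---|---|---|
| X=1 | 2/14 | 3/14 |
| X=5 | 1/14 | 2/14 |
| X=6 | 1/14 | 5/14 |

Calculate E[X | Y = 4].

43/10

P(Y = 4) = 5/7.
Σ X·P over the event = 1·(3/14) + 5·(2/14) + 6·(5/14) = 43/14.
E[X | Y = 4] = (43/14) / (5/7) = 43/10.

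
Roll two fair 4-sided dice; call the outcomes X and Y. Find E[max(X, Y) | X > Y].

Outcomes with X > Y: (2,1), (3,1), (3,2), (4,1), (4,2), (4,3), each with probability 1/16.
E[max(X, Y) | X > Y] = (2 + 3 + 3 + 4 + 4 + 4) / 6 = 10/3.

10/3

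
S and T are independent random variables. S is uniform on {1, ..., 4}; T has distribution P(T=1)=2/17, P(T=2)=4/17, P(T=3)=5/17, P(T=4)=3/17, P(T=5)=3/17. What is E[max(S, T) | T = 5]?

5

P(T = 5) = 3/17.
Summing max(S,T)·P(x,y) over outcomes with T = 5 gives 15/17.
E[max(S, T) | T = 5] = (15/17) / (3/17) = 5.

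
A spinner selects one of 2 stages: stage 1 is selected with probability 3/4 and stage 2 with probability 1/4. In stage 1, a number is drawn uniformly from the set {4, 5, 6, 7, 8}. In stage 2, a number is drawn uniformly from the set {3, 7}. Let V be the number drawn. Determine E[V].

23/4

E[V | stage 1] = (4+5+6+7+8)/5 = 6.
E[V | stage 2] = (3+7)/2 = 5.
By the law of total expectation,
E[V] = (3/4)·(6) + (1/4)·(5) = 23/4.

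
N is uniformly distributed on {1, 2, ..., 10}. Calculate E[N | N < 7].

7/2

Given N < 7, N is equally likely to be any of {1, 2, 3, 4, 5, 6}.
E[N | N < 7] = (1 + 2 + 3 + 4 + 5 + 6) / 6 = 7/2.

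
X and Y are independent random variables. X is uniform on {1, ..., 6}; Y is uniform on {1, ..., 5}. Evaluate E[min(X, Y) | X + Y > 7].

Outcomes with X + Y > 7: (3,5), (4,4), (4,5), (5,3), (5,4), (5,5), (6,2), (6,3), (6,4), (6,5), each with probability 1/30.
E[min(X, Y) | X + Y > 7] = (3 + 4 + 4 + 3 + 4 + 5 + 2 + 3 + 4 + 5) / 10 = 37/10.

37/10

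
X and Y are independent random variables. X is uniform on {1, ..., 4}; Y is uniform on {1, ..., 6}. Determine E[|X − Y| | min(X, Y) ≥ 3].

Outcomes with min(X, Y) ≥ 3: (3,3), (3,4), (3,5), (3,6), (4,3), (4,4), (4,5), (4,6), each with probability 1/24.
E[|X − Y| | min(X, Y) ≥ 3] = (0 + 1 + 2 + 3 + 1 + 0 + 1 + 2) / 8 = 5/4.

5/4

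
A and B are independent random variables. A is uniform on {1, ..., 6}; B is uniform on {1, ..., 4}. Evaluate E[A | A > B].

P(A > B) = 7/12.
Summing A·P(x,y) over outcomes with A > B gives 8/3.
E[A | A > B] = (8/3) / (7/12) = 32/7.

32/7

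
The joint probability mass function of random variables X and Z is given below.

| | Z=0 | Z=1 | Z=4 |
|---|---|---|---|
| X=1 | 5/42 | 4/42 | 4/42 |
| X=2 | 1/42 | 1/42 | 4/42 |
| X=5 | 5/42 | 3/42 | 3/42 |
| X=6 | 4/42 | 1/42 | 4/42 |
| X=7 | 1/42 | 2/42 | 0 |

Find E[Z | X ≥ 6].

19/12

P(X ≥ 6) = 2/7.
Σ Z·P over the event = 0·(4/42) + 1·(1/42) + 4·(4/42) + 0·(1/42) + 1·(2/42) = 19/42.
E[Z | X ≥ 6] = (19/42) / (2/7) = 19/12.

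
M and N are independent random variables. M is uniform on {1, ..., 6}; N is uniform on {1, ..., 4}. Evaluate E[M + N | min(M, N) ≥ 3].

Outcomes with min(M, N) ≥ 3: (3,3), (3,4), (4,3), (4,4), (5,3), (5,4), (6,3), (6,4), each with probability 1/24.
E[M + N | min(M, N) ≥ 3] = (6 + 7 + 7 + 8 + 8 + 9 + 9 + 10) / 8 = 8.

8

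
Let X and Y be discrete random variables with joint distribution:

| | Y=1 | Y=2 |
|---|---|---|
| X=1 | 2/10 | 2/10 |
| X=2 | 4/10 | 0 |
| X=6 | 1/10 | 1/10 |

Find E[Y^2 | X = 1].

5/2

P(X = 1) = 2/5.
Σ Y^2·P over the event = 1·(2/10) + 4·(2/10) = 1.
E[Y^2 | X = 1] = (1) / (2/5) = 5/2.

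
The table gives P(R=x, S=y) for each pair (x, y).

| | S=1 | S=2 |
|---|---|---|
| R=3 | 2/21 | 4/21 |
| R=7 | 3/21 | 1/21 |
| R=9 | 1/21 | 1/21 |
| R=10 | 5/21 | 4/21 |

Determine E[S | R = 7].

5/4

P(R = 7) = 4/21.
Σ S·P over the event = 1·(3/21) + 2·(1/21) = 5/21.
E[S | R = 7] = (5/21) / (4/21) = 5/4.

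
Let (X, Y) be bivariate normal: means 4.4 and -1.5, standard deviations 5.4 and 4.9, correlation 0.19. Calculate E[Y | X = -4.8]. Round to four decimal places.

For a bivariate normal, E[Y | X=x] = μ_Y + ρ·(σ_Y/σ_X)·(x − μ_X).
E[Y | X=-4.8] = -1.5 + (0.19)·(4.9/5.4)·(-4.8 − (4.4)) = -1.5 + (0.172407)·(-9.2) = -3.0861.

-3.0861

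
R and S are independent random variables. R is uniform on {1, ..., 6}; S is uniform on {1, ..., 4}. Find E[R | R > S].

P(R > S) = 7/12.
Summing R·P(x,y) over outcomes with R > S gives 8/3.
E[R | R > S] = (8/3) / (7/12) = 32/7.

32/7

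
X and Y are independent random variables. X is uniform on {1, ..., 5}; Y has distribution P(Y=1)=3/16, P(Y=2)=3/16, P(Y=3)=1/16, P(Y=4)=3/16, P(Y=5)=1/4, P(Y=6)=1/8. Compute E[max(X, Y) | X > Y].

51/13

P(X > Y) = 13/40.
Summing max(X,Y)·P(x,y) over outcomes with X > Y gives 51/40.
E[max(X, Y) | X > Y] = (51/40) / (13/40) = 51/13.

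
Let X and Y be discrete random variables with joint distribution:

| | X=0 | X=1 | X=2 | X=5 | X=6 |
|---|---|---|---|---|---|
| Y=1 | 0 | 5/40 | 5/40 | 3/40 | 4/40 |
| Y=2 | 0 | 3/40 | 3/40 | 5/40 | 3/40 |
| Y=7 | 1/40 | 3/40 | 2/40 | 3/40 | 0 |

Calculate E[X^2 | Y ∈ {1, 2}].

492/31

P(Y ∈ {1, 2}) = 31/40.
Σ X^2·P over the event = 1·(5/40) + 1·(3/40) + 4·(5/40) + 4·(3/40) + 25·(3/40) + 25·(5/40) + 36·(4/40) + 36·(3/40) = 123/10.
E[X^2 | Y ∈ {1, 2}] = (123/10) / (31/40) = 492/31.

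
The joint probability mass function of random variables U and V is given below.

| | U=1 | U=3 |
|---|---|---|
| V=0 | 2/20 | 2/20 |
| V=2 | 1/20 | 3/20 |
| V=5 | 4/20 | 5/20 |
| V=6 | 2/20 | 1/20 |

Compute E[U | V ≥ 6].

P(V ≥ 6) = 3/20.
Σ U·P over the event = 1·(2/20) + 3·(1/20) = 1/4.
E[U | V ≥ 6] = (1/4) / (3/20) = 5/3.

5/3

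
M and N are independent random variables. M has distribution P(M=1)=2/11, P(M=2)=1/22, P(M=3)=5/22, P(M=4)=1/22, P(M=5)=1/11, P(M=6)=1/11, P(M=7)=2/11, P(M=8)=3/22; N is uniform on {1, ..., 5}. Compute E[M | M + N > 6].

P(M + N > 6) = 67/110.
Summing M·P(x,y) over outcomes with M + N > 6 gives 202/55.
E[M | M + N > 6] = (202/55) / (67/110) = 404/67.

404/67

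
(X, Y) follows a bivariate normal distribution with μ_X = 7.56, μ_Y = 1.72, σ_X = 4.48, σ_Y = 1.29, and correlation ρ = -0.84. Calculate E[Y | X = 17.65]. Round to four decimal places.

E[Y | X=x] = μ_Y + ρ(σ_Y/σ_X)(x − μ_X) for jointly normal variables.
E[Y | X=17.65] = 1.72 + (-0.84)·(1.29/4.48)·(17.65 − (7.56)) = 1.72 + (-0.241875)·(10.09) = -0.7205.

-0.7205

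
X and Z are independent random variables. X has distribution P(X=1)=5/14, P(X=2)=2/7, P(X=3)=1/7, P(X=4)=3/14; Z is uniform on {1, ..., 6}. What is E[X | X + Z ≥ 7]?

P(X + Z ≥ 7) = 31/84.
Summing X·P(x,y) over outcomes with X + Z ≥ 7 gives 29/28.
E[X | X + Z ≥ 7] = (29/28) / (31/84) = 87/31.

87/31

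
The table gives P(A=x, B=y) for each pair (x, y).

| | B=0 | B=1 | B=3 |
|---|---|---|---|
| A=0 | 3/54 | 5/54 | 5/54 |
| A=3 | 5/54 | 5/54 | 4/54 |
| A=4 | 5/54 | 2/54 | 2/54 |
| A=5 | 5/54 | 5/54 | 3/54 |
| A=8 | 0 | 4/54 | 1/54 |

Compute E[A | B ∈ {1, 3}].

41/12

P(B ∈ {1, 3}) = 2/3.
Summing A·P(A=x,B=y) over the conditioning event gives 41/18.
E[A | B ∈ {1, 3}] = (41/18) / (2/3) = 41/12.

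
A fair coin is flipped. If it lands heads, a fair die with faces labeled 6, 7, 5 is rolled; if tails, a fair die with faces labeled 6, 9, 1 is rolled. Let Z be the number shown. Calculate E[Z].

17/3

E[Z | heads] = (6+7+5)/3 = 6.
E[Z | tails] = (6+9+1)/3 = 16/3.
By the law of total expectation,
E[Z] = (1/2)·(6) + (1/2)·(16/3) = 17/3.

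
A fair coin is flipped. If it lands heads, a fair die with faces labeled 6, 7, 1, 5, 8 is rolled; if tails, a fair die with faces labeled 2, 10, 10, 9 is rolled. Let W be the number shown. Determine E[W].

263/40

E[W | heads] = (6+7+1+5+8)/5 = 27/5.
E[W | tails] = (2+10+10+9)/4 = 31/4.
By the law of total expectation,
E[W] = (1/2)·(27/5) + (1/2)·(31/4) = 263/40.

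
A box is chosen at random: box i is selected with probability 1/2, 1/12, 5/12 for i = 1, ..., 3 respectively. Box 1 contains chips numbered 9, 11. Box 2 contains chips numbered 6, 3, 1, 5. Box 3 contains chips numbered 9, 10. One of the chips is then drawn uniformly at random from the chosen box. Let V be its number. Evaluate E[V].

E[V | box 1] = (9+11)/2 = 10.
E[V | box 2] = (6+3+1+5)/4 = 15/4.
E[V | box 3] = (9+10)/2 = 19/2.
By the law of total expectation,
E[V] = (1/2)·(10) + (1/12)·(15/4) + (5/12)·(19/2) = 445/48.

445/48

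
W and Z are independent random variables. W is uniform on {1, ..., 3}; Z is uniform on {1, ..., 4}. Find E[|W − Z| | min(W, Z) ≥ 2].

Outcomes with min(W, Z) ≥ 2: (2,2), (2,3), (2,4), (3,2), (3,3), (3,4), each with probability 1/12.
E[|W − Z| | min(W, Z) ≥ 2] = (0 + 1 + 2 + 1 + 0 + 1) / 6 = 5/6.

5/6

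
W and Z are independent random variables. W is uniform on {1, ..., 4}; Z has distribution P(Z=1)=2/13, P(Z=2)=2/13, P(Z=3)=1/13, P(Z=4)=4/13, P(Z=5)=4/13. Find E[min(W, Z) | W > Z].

17/11

P(W > Z) = 11/52.
Summing min(W,Z)·P(x,y) over outcomes with W > Z gives 17/52.
E[min(W, Z) | W > Z] = (17/52) / (11/52) = 17/11.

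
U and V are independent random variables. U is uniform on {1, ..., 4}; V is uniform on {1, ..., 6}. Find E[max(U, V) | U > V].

P(U > V) = 1/4.
Summing max(U,V)·P(x,y) over outcomes with U > V gives 5/6.
E[max(U, V) | U > V] = (5/6) / (1/4) = 10/3.

10/3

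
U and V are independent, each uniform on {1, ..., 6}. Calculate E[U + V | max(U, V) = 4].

Outcomes with max(U, V) = 4: (1,4), (2,4), (3,4), (4,1), (4,2), (4,3), (4,4), each with probability 1/36.
E[U + V | max(U, V) = 4] = (5 + 6 + 7 + 5 + 6 + 7 + 8) / 7 = 44/7.

44/7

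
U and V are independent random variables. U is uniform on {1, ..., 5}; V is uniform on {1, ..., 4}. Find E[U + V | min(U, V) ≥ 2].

13/2

P(min(U, V) ≥ 2) = 3/5.
Summing (U+V)·P(x,y) over outcomes with min(U, V) ≥ 2 gives 39/10.
E[U + V | min(U, V) ≥ 2] = (39/10) / (3/5) = 13/2.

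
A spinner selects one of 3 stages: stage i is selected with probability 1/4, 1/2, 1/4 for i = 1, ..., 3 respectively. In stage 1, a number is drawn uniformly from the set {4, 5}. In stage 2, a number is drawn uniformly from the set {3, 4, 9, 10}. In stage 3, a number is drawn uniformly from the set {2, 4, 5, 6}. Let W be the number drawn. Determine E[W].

E[W | stage 1] = (4+5)/2 = 9/2.
E[W | stage 2] = (3+4+9+10)/4 = 13/2.
E[W | stage 3] = (2+4+5+6)/4 = 17/4.
By the law of total expectation,
E[W] = (1/4)·(9/2) + (1/2)·(13/2) + (1/4)·(17/4) = 87/16.

87/16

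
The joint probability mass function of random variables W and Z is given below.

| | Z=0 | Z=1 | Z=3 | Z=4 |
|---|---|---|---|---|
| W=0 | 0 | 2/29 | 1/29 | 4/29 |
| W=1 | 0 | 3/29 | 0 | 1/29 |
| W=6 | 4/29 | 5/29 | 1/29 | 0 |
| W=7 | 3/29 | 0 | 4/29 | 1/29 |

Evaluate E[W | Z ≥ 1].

P(Z ≥ 1) = 22/29.
Summing W·P(W=x,Z=y) over the conditioning event gives 75/29.
E[W | Z ≥ 1] = (75/29) / (22/29) = 75/22.

75/22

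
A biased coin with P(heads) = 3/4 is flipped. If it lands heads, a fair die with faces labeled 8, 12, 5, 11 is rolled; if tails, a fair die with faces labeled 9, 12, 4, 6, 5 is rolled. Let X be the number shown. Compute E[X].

E[X | heads] = (8+12+5+11)/4 = 9.
E[X | tails] = (9+12+4+6+5)/5 = 36/5.
E[X] = (3/4)·(9) + (1/4)·(36/5) = 171/20.

171/20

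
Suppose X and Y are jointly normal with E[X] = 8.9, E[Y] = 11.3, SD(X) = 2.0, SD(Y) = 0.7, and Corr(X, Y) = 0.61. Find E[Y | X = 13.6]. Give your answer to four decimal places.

For a bivariate normal, E[Y | X=x] = μ_Y + ρ·(σ_Y/σ_X)·(x − μ_X).
E[Y | X=13.6] = 11.3 + (0.61)·(0.7/2.0)·(13.6 − (8.9)) = 11.3 + (0.2135)·(4.7) = 12.3035.

12.3035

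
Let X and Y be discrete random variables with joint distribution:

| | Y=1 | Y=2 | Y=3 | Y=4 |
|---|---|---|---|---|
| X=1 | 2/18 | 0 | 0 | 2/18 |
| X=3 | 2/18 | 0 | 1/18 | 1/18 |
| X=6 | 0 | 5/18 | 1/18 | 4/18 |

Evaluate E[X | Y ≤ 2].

38/9

P(Y ≤ 2) = 1/2.
Σ X·P over the event = 1·(2/18) + 3·(2/18) + 6·(5/18) = 19/9.
E[X | Y ≤ 2] = (19/9) / (1/2) = 38/9.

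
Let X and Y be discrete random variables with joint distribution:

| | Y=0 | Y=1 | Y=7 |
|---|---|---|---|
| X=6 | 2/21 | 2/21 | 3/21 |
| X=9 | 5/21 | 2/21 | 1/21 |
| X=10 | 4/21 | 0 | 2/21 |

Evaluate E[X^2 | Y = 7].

P(Y = 7) = 2/7.
Σ X^2·P over the event = 36·(3/21) + 81·(1/21) + 100·(2/21) = 389/21.
E[X^2 | Y = 7] = (389/21) / (2/7) = 389/6.

389/6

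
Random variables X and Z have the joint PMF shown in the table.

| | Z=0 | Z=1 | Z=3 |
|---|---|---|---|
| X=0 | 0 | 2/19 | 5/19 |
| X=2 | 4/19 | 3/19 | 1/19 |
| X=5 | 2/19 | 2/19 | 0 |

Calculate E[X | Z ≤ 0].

P(Z ≤ 0) = 6/19.
Σ X·P over the event = 2·(4/19) + 5·(2/19) = 18/19.
E[X | Z ≤ 0] = (18/19) / (6/19) = 3.

3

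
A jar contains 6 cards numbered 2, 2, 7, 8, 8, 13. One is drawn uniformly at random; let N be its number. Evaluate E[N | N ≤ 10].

P(N ≤ 10) = 5/6.
Σ over the event: 2·1/3 + 7·1/6 + 8·1/3 = 9/2.
E[N | N ≤ 10] = (9/2) / (5/6) = 27/5.

27/5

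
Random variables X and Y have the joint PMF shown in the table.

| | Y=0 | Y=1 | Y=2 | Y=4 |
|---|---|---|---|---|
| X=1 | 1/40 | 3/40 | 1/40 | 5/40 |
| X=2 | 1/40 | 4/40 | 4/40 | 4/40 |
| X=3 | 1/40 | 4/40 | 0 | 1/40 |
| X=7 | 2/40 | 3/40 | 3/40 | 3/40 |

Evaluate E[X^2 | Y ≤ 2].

478/27

P(Y ≤ 2) = 27/40.
Summing X^2·P(X=x,Y=y) over the conditioning event gives 239/20.
E[X^2 | Y ≤ 2] = (239/20) / (27/40) = 478/27.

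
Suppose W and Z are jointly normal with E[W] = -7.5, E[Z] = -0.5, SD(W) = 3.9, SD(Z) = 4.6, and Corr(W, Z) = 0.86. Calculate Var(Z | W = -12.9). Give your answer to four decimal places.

5.5101

Var(Z | W=x) = (1 − ρ²)·σ_Z².
Var(Z | W=-12.9) = (4.6)²·(1 − (0.86)²) = 21.16·0.2604 = 5.5101.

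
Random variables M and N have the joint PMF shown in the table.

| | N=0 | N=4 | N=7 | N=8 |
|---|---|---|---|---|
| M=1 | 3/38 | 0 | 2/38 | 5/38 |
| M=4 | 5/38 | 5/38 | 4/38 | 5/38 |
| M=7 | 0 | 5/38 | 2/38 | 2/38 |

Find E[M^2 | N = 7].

41/2

P(N = 7) = 4/19.
Summing M^2·P(M=x,N=y) over the conditioning event gives 82/19.
E[M^2 | N = 7] = (82/19) / (4/19) = 41/2.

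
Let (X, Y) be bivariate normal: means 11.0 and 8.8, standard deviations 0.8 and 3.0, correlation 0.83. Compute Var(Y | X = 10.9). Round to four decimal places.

Var(Y | X=x) = (1 − ρ²)·σ_Y².
Var(Y | X=10.9) = (3.0)²·(1 − (0.83)²) = 9·0.3111 = 2.7999.

2.7999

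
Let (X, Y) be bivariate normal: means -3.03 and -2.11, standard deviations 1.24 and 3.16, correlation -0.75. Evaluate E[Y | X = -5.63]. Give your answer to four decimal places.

2.8594

The regression of Y on X has slope ρ·σ_Y/σ_X and passes through (μ_X, μ_Y).
E[Y | X=-5.63] = -2.11 + (-0.75)·(3.16/1.24)·(-5.63 − (-3.03)) = -2.11 + (-1.9113)·(-2.6) = 2.8594.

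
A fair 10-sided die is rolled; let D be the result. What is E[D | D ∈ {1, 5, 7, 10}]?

P(D ∈ {1, 5, 7, 10}) = 2/5.
Σ over the event: 1·1/10 + 5·1/10 + 7·1/10 + 10·1/10 = 23/10.
E[D | D ∈ {1, 5, 7, 10}] = (23/10) / (2/5) = 23/4.

23/4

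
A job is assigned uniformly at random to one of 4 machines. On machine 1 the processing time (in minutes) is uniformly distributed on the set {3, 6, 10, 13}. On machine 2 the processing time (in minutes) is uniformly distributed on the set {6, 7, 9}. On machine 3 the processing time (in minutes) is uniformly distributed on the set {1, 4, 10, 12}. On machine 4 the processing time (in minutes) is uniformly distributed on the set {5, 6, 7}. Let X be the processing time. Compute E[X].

E[X | machine 1] = (3+6+10+13)/4 = 8.
E[X | machine 2] = (6+7+9)/3 = 22/3.
E[X | machine 3] = (1+4+10+12)/4 = 27/4.
E[X | machine 4] = (5+6+7)/3 = 6.
By the law of total expectation,
E[X] = (1/4)·(8) + (1/4)·(22/3) + (1/4)·(27/4) + (1/4)·(6) = 337/48.

337/48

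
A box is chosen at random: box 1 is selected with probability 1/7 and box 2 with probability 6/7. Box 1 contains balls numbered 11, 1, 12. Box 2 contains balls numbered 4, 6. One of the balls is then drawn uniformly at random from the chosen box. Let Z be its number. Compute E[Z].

38/7

E[Z | box 1] = (11+1+12)/3 = 8.
E[Z | box 2] = (4+6)/2 = 5.
E[Z] = (1/7)·(8) + (6/7)·(5) = 38/7.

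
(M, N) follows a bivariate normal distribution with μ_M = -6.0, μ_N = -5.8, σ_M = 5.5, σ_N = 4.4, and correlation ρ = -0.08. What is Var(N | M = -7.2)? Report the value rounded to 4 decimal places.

19.2361

The conditional variance in a bivariate normal is σ_N²(1 − ρ²), independent of x.
Var(N | M=-7.2) = (4.4)²·(1 − (-0.08)²) = 19.36·0.9936 = 19.2361.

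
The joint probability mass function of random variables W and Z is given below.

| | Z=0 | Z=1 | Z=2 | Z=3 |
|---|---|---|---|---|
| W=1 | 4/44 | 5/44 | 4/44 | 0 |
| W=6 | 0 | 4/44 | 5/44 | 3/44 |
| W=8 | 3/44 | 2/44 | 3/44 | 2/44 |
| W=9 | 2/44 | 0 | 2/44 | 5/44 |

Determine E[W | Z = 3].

P(Z = 3) = 5/22.
Summing W·P(W=x,Z=y) over the conditioning event gives 79/44.
E[W | Z = 3] = (79/44) / (5/22) = 79/10.

79/10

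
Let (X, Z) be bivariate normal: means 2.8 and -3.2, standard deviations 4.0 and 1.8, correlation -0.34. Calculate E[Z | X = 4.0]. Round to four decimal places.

-3.3836

The regression of Z on X has slope ρ·σ_Z/σ_X and passes through (μ_X, μ_Z).
E[Z | X=4.0] = -3.2 + (-0.34)·(1.8/4.0)·(4.0 − (2.8)) = -3.2 + (-0.153)·(1.2) = -3.3836.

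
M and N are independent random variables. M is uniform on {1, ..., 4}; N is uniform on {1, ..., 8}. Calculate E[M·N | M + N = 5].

P(M + N = 5) = 1/8.
Summing MN·P(x,y) over outcomes with M + N = 5 gives 5/8.
E[M·N | M + N = 5] = (5/8) / (1/8) = 5.

5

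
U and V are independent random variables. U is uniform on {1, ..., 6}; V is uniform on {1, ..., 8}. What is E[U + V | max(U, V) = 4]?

Outcomes with max(U, V) = 4: (1,4), (2,4), (3,4), (4,1), (4,2), (4,3), (4,4), each with probability 1/48.
E[U + V | max(U, V) = 4] = (5 + 6 + 7 + 5 + 6 + 7 + 8) / 7 = 44/7.

44/7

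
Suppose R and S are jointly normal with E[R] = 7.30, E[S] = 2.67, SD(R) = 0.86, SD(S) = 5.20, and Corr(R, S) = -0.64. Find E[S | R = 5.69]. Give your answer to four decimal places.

8.9003

E[S | R=x] = μ_S + ρ(σ_S/σ_R)(x − μ_R) for jointly normal variables.
E[S | R=5.69] = 2.67 + (-0.64)·(5.20/0.86)·(5.69 − (7.30)) = 2.67 + (-3.86977)·(-1.61) = 8.9003.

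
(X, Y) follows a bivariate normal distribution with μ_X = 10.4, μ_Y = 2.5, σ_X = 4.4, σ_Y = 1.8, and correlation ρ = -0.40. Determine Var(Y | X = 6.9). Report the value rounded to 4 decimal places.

For a bivariate normal, Var(Y | X=x) = σ_Y²(1 − ρ²).
Var(Y | X=6.9) = (1.8)²·(1 − (-0.40)²) = 3.24·0.84 = 2.7216.

2.7216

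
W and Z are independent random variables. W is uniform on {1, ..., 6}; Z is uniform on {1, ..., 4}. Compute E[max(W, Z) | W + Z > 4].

9/2

P(W + Z > 4) = 3/4.
Summing max(W,Z)·P(x,y) over outcomes with W + Z > 4 gives 27/8.
E[max(W, Z) | W + Z > 4] = (27/8) / (3/4) = 9/2.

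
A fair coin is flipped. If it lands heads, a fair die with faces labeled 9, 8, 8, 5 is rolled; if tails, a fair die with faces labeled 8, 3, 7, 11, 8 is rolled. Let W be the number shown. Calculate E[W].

149/20

E[W | heads] = (9+8+8+5)/4 = 15/2.
E[W | tails] = (8+3+7+11+8)/5 = 37/5.
E[W] = (1/2)·(15/2) + (1/2)·(37/5) = 149/20.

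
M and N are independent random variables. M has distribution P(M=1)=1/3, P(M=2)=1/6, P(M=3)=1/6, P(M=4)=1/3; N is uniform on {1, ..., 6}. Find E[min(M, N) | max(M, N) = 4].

9/4

P(max(M, N) = 4) = 1/3.
Summing min(M,N)·P(x,y) over outcomes with max(M, N) = 4 gives 3/4.
E[min(M, N) | max(M, N) = 4] = (3/4) / (1/3) = 9/4.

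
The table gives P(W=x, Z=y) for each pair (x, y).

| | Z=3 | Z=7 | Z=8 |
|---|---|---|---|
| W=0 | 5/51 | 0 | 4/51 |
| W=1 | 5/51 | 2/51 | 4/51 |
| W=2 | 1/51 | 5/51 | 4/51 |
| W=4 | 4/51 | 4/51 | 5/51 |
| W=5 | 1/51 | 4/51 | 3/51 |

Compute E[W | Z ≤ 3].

P(Z ≤ 3) = 16/51.
Σ W·P over the event = 0·(5/51) + 1·(5/51) + 2·(1/51) + 4·(4/51) + 5·(1/51) = 28/51.
E[W | Z ≤ 3] = (28/51) / (16/51) = 7/4.

7/4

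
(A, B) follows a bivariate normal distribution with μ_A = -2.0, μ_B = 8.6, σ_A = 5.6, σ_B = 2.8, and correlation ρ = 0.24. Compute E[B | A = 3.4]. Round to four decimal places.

For a bivariate normal, E[B | A=x] = μ_B + ρ·(σ_B/σ_A)·(x − μ_A).
E[B | A=3.4] = 8.6 + (0.24)·(2.8/5.6)·(3.4 − (-2.0)) = 8.6 + (0.12)·(5.4) = 9.2480.

9.2480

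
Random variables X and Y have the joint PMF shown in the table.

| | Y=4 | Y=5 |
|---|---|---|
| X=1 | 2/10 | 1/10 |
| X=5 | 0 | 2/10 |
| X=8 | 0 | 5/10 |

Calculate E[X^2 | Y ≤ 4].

1

P(Y ≤ 4) = 1/5.
Σ X^2·P over the event = 1·(2/10) = 1/5.
E[X^2 | Y ≤ 4] = (1/5) / (1/5) = 1.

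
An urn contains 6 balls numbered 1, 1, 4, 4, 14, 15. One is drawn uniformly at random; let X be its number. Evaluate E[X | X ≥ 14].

29/2

P(X ≥ 14) = 1/3.
Σ over the event: 14·1/6 + 15·1/6 = 29/6.
E[X | X ≥ 14] = (29/6) / (1/3) = 29/2.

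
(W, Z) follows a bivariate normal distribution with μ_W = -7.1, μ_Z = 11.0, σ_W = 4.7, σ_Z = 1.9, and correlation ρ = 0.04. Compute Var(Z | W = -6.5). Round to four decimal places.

3.6042

Var(Z | W=x) = (1 − ρ²)·σ_Z².
Var(Z | W=-6.5) = (1.9)²·(1 − (0.04)²) = 3.61·0.9984 = 3.6042.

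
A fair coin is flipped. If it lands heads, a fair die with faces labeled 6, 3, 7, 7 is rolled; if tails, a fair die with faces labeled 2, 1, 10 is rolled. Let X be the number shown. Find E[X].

E[X | heads] = (6+3+7+7)/4 = 23/4.
E[X | tails] = (2+1+10)/3 = 13/3.
E[X] = (1/2)·(23/4) + (1/2)·(13/3) = 121/24.

121/24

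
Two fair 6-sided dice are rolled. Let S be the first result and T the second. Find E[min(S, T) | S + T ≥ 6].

3

P(S + T ≥ 6) = 13/18.
Summing min(S,T)·P(x,y) over outcomes with S + T ≥ 6 gives 13/6.
E[min(S, T) | S + T ≥ 6] = (13/6) / (13/18) = 3.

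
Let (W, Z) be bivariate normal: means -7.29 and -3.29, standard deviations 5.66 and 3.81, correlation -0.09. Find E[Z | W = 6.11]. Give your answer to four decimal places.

-4.1018

The regression of Z on W has slope ρ·σ_Z/σ_W and passes through (μ_W, μ_Z).
E[Z | W=6.11] = -3.29 + (-0.09)·(3.81/5.66)·(6.11 − (-7.29)) = -3.29 + (-0.060583)·(13.4) = -4.1018.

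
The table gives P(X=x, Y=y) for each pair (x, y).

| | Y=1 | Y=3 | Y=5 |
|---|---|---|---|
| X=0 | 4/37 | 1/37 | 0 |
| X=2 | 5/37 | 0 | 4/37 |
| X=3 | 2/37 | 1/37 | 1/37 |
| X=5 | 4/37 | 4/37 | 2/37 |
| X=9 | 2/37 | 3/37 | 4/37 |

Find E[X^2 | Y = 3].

352/9

P(Y = 3) = 9/37.
Σ X^2·P over the event = 0·(1/37) + 9·(1/37) + 25·(4/37) + 81·(3/37) = 352/37.
E[X^2 | Y = 3] = (352/37) / (9/37) = 352/9.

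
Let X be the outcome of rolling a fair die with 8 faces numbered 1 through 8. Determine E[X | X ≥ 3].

Given X ≥ 3, X is equally likely to be any of {3, 4, 5, 6, 7, 8}.
E[X | X ≥ 3] = (3 + 4 + 5 + 6 + 7 + 8) / 6 = 11/2.

11/2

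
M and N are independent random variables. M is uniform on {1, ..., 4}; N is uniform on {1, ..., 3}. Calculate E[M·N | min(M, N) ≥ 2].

15/2

Outcomes with min(M, N) ≥ 2: (2,2), (2,3), (3,2), (3,3), (4,2), (4,3), each with probability 1/12.
E[M·N | min(M, N) ≥ 2] = (4 + 6 + 6 + 9 + 8 + 12) / 6 = 15/2.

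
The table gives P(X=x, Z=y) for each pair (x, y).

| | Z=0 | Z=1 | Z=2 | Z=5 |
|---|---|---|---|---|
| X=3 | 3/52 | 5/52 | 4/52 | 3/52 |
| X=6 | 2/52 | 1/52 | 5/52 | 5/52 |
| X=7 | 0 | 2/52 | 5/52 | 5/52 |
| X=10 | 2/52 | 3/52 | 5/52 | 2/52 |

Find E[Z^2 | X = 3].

P(X = 3) = 15/52.
Σ Z^2·P over the event = 0·(3/52) + 1·(5/52) + 4·(4/52) + 25·(3/52) = 24/13.
E[Z^2 | X = 3] = (24/13) / (15/52) = 32/5.

32/5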